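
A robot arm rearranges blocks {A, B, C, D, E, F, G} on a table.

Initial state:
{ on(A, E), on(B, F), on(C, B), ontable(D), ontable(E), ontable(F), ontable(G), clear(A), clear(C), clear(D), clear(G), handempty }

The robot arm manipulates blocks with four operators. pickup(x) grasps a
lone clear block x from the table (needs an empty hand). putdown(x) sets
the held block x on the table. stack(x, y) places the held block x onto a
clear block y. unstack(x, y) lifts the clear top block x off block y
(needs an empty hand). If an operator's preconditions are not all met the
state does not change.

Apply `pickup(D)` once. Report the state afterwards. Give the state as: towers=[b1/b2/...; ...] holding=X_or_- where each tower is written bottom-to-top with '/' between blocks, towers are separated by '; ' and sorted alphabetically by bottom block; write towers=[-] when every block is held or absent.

before: towers=[D; E/A; F/B/C; G] holding=-
pre[pickup(D)]: clear(D) ok, ontable(D) ok, handempty ok
all met → apply pickup(D)
after:  towers=[E/A; F/B/C; G] holding=D

towers=[E/A; F/B/C; G] holding=D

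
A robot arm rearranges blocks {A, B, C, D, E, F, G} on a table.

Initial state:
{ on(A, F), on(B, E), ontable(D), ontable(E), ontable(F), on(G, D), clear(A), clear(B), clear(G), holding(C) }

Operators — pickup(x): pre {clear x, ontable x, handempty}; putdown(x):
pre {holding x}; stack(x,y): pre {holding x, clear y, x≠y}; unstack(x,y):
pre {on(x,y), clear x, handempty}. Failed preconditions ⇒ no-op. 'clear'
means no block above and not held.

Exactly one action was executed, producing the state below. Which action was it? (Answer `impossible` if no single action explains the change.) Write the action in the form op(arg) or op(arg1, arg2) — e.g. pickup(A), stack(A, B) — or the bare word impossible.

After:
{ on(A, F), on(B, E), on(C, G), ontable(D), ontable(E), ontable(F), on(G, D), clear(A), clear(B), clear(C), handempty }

stack(C, G)

target: towers=[D/G/C; E/B; F/A] holding=-
        putdown(C) → towers=[C; D/G; E/B; F/A] holding=-
       stack(C, B) → towers=[D/G; E/B/C; F/A] holding=-
       stack(C, G) → towers=[D/G/C; E/B; F/A] holding=-  ← match
       stack(C, A) → towers=[D/G; E/B; F/A/C] holding=-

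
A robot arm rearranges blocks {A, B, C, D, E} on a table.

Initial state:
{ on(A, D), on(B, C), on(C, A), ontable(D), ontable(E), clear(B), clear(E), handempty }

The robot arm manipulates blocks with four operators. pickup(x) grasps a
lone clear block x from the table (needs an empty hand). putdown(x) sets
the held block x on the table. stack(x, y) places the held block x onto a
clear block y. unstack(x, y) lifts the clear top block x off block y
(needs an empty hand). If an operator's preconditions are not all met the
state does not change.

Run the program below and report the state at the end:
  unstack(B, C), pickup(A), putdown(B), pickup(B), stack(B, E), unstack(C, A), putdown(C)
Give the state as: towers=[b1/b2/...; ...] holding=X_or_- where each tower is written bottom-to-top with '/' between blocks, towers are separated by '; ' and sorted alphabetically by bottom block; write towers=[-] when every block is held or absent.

step 1 (unstack(B, C)): towers=[D/A/C; E] holding=B
step 2 (pickup(A)) [no-op]: towers=[D/A/C; E] holding=B
step 3 (putdown(B)): towers=[B; D/A/C; E] holding=-
step 4 (pickup(B)): towers=[D/A/C; E] holding=B
step 5 (stack(B, E)): towers=[D/A/C; E/B] holding=-
step 6 (unstack(C, A)): towers=[D/A; E/B] holding=C
step 7 (putdown(C)): towers=[C; D/A; E/B] holding=-

towers=[C; D/A; E/B] holding=-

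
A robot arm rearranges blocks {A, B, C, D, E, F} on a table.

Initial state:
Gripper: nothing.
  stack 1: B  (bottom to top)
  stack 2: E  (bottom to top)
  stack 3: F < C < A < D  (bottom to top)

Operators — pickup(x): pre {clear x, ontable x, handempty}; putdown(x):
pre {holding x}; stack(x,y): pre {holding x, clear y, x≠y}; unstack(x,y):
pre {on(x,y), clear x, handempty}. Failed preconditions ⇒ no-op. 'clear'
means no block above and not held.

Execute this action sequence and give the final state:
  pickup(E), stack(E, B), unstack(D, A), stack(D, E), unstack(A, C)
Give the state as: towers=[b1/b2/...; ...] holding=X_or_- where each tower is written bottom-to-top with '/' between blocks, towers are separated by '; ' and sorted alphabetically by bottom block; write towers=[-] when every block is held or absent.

step 1 (pickup(E)): towers=[B; F/C/A/D] holding=E
step 2 (stack(E, B)): towers=[B/E; F/C/A/D] holding=-
step 3 (unstack(D, A)): towers=[B/E; F/C/A] holding=D
step 4 (stack(D, E)): towers=[B/E/D; F/C/A] holding=-
step 5 (unstack(A, C)): towers=[B/E/D; F/C] holding=A

towers=[B/E/D; F/C] holding=A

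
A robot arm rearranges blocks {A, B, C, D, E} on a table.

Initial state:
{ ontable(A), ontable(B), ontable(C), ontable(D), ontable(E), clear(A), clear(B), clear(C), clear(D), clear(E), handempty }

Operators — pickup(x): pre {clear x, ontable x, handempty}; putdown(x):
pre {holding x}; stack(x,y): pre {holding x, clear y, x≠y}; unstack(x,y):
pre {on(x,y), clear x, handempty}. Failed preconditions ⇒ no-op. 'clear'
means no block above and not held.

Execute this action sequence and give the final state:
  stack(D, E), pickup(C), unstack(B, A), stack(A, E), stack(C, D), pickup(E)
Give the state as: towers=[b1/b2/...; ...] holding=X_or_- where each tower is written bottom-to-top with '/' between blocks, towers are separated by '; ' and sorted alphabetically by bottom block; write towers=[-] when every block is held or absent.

towers=[A; B; D/C] holding=E

step 1 (stack(D, E)) [no-op]: towers=[A; B; C; D; E] holding=-
step 2 (pickup(C)): towers=[A; B; D; E] holding=C
step 3 (unstack(B, A)) [no-op]: towers=[A; B; D; E] holding=C
step 4 (stack(A, E)) [no-op]: towers=[A; B; D; E] holding=C
step 5 (stack(C, D)): towers=[A; B; D/C; E] holding=-
step 6 (pickup(E)): towers=[A; B; D/C] holding=E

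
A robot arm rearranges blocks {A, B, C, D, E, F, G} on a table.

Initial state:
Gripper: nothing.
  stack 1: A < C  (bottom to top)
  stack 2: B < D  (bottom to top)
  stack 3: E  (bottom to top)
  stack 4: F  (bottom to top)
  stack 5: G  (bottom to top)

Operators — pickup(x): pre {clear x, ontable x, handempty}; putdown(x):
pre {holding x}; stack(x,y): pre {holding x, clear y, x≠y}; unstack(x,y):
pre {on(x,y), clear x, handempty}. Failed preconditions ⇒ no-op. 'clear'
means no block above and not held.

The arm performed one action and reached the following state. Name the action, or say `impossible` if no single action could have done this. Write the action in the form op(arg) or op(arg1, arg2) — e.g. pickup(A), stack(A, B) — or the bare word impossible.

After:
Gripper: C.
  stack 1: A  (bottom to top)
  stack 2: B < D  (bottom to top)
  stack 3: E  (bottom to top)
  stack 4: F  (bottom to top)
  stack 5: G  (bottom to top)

unstack(C, A)

target: towers=[A; B/D; E; F; G] holding=C
         pickup(F) → towers=[A/C; B/D; E; G] holding=F
         pickup(G) → towers=[A/C; B/D; E; F] holding=G
     unstack(D, B) → towers=[A/C; B; E; F; G] holding=D
         pickup(E) → towers=[A/C; B/D; F; G] holding=E
     unstack(C, A) → towers=[A; B/D; E; F; G] holding=C  ← match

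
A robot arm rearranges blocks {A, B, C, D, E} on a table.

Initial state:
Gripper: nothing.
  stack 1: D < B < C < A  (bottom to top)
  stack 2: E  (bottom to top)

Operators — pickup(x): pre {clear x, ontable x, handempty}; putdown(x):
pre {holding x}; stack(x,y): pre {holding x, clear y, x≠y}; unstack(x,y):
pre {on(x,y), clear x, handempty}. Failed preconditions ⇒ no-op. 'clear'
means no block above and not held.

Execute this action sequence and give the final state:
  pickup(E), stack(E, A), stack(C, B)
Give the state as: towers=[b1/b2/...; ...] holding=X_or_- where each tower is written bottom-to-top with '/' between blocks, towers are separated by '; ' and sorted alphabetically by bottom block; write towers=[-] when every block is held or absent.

towers=[D/B/C/A/E] holding=-

step 1 (pickup(E)): towers=[D/B/C/A] holding=E
step 2 (stack(E, A)): towers=[D/B/C/A/E] holding=-
step 3 (stack(C, B)) [no-op]: towers=[D/B/C/A/E] holding=-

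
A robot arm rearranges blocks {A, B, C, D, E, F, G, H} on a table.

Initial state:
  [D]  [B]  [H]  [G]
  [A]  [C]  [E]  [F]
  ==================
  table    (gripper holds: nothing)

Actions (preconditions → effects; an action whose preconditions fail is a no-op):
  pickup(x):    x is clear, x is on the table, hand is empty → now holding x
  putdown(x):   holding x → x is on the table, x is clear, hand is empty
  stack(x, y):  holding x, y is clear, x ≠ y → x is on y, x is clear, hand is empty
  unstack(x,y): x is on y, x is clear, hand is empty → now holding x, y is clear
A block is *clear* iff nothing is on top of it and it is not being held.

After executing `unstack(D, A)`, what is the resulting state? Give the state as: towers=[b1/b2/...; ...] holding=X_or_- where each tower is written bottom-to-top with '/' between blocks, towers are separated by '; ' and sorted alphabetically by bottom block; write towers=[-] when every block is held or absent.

towers=[A; C/B; E/H; F/G] holding=D

before: towers=[A/D; C/B; E/H; F/G] holding=-
pre[unstack(D, A)]: on(D,A) ✓, clear(D) ✓, handempty ✓
all met → apply unstack(D, A)
after:  towers=[A; C/B; E/H; F/G] holding=D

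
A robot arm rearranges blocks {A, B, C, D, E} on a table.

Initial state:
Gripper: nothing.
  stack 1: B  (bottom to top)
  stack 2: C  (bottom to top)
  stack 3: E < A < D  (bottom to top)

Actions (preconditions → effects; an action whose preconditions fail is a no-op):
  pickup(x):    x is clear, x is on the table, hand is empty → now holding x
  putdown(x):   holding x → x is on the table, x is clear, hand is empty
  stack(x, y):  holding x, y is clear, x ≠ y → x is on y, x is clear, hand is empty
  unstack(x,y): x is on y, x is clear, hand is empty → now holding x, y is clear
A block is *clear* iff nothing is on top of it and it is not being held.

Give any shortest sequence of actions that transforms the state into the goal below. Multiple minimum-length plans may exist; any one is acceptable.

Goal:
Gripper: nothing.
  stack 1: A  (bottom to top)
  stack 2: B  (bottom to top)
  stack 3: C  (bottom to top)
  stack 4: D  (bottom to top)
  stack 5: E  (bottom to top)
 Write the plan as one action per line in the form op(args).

step 1 (unstack(D, A)): towers=[B; C; E/A] holding=D
step 2 (putdown(D)): towers=[B; C; D; E/A] holding=-
step 3 (unstack(A, E)): towers=[B; C; D; E] holding=A
step 4 (putdown(A)): towers=[A; B; C; D; E] holding=-
goal check: towers=[A; B; C; D; E] holding=- — reached (length 4, optimal by BFS)

unstack(D, A)
putdown(D)
unstack(A, E)
putdown(A)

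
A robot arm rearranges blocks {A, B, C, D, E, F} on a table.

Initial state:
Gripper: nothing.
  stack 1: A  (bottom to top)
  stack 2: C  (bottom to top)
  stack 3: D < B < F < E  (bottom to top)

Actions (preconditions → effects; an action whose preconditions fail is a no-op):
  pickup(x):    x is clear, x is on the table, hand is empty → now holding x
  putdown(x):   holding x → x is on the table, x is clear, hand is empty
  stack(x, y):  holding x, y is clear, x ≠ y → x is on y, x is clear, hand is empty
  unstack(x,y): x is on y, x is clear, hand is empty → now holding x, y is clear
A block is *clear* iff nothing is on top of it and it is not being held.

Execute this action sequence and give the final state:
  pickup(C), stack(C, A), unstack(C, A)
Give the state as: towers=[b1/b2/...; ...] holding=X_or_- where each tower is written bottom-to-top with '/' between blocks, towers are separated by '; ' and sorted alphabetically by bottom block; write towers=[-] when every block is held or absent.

towers=[A; D/B/F/E] holding=C

step 1 (pickup(C)): towers=[A; D/B/F/E] holding=C
step 2 (stack(C, A)): towers=[A/C; D/B/F/E] holding=-
step 3 (unstack(C, A)): towers=[A; D/B/F/E] holding=C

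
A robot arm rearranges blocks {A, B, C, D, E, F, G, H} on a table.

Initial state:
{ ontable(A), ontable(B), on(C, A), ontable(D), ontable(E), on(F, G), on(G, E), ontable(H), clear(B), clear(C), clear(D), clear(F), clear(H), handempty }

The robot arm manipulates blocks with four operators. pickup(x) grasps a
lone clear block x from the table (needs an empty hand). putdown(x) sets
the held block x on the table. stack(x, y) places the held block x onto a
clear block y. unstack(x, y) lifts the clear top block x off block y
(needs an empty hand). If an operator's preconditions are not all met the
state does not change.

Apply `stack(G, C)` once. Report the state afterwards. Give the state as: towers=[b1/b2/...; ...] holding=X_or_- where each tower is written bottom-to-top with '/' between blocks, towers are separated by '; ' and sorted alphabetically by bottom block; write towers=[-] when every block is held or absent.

before: towers=[A/C; B; D; E/G/F; H] holding=-
pre[stack(G, C)]: holding(G) ✗, clear(C) ✓, G≠C ✓
holding(G) unmet → stack(G, C) is a no-op
after:  towers=[A/C; B; D; E/G/F; H] holding=-

towers=[A/C; B; D; E/G/F; H] holding=-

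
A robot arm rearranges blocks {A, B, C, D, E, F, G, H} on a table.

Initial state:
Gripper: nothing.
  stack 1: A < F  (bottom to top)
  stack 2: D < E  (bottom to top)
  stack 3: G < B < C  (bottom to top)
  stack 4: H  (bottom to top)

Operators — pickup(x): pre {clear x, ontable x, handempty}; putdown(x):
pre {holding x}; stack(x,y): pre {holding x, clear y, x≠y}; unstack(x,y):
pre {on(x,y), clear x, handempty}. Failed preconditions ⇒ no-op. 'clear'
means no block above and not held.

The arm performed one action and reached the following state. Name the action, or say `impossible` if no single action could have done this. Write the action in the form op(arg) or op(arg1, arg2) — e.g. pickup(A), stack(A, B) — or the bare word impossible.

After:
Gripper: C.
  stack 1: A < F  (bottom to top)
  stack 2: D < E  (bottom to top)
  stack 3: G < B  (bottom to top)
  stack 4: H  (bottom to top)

unstack(C, B)

target: towers=[A/F; D/E; G/B; H] holding=C
     unstack(E, D) → towers=[A/F; D; G/B/C; H] holding=E
         pickup(H) → towers=[A/F; D/E; G/B/C] holding=H
     unstack(F, A) → towers=[A; D/E; G/B/C; H] holding=F
     unstack(C, B) → towers=[A/F; D/E; G/B; H] holding=C  ← match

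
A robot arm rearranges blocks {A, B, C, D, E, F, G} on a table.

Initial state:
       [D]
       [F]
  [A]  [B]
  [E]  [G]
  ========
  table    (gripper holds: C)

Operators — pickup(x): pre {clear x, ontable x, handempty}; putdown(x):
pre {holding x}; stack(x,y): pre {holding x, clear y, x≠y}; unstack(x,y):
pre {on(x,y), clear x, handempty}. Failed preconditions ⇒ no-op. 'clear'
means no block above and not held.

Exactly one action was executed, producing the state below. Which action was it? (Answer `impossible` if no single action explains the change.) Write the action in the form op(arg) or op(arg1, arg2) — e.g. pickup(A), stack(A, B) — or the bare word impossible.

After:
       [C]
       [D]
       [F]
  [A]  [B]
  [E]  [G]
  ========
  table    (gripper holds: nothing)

stack(C, D)

target: towers=[E/A; G/B/F/D/C] holding=-
        putdown(C) → towers=[C; E/A; G/B/F/D] holding=-
       stack(C, D) → towers=[E/A; G/B/F/D/C] holding=-  ← match
       stack(C, A) → towers=[E/A/C; G/B/F/D] holding=-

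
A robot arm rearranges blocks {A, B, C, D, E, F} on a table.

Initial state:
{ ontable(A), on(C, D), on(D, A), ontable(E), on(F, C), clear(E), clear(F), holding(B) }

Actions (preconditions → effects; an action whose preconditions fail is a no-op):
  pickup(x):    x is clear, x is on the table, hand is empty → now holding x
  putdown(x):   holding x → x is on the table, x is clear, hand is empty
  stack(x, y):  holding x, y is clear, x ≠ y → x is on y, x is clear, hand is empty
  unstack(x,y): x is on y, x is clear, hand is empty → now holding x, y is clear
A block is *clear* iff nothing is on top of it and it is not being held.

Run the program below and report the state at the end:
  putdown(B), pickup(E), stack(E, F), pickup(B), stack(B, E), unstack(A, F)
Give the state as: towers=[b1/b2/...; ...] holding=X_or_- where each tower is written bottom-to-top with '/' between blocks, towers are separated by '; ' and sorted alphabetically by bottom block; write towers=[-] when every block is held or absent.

step 1 (putdown(B)): towers=[A/D/C/F; B; E] holding=-
step 2 (pickup(E)): towers=[A/D/C/F; B] holding=E
step 3 (stack(E, F)): towers=[A/D/C/F/E; B] holding=-
step 4 (pickup(B)): towers=[A/D/C/F/E] holding=B
step 5 (stack(B, E)): towers=[A/D/C/F/E/B] holding=-
step 6 (unstack(A, F)) [no-op]: towers=[A/D/C/F/E/B] holding=-

towers=[A/D/C/F/E/B] holding=-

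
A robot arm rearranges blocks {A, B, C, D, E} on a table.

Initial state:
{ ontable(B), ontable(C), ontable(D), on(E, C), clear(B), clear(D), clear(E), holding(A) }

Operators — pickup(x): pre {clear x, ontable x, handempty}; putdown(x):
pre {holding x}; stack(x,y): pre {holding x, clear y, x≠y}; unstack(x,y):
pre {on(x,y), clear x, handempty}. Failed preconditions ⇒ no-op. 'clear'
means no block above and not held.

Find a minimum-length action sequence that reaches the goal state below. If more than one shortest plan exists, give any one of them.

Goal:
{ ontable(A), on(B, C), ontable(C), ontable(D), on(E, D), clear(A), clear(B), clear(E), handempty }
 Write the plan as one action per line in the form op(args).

step 1 (putdown(A)): towers=[A; B; C/E; D] holding=-
step 2 (unstack(E, C)): towers=[A; B; C; D] holding=E
step 3 (stack(E, D)): towers=[A; B; C; D/E] holding=-
step 4 (pickup(B)): towers=[A; C; D/E] holding=B
step 5 (stack(B, C)): towers=[A; C/B; D/E] holding=-
goal check: towers=[A; C/B; D/E] holding=- — reached (length 5, optimal by BFS)

putdown(A)
unstack(E, C)
stack(E, D)
pickup(B)
stack(B, C)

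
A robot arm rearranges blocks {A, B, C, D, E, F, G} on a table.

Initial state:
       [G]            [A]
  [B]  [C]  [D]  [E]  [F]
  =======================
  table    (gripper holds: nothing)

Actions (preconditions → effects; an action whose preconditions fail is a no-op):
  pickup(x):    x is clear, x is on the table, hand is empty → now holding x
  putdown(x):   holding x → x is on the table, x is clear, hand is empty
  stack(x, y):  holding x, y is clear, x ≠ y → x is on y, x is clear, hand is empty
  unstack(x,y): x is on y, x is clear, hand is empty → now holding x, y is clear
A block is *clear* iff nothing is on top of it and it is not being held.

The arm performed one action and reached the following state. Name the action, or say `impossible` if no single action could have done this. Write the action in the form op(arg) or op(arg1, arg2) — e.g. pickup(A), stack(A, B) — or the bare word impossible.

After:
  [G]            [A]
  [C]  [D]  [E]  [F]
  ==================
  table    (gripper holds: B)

target: towers=[C/G; D; E; F/A] holding=B
         pickup(B) → towers=[C/G; D; E; F/A] holding=B  ← match
     unstack(G, C) → towers=[B; C; D; E; F/A] holding=G
         pickup(D) → towers=[B; C/G; E; F/A] holding=D
     unstack(A, F) → towers=[B; C/G; D; E; F] holding=A
         pickup(E) → towers=[B; C/G; D; F/A] holding=E

pickup(B)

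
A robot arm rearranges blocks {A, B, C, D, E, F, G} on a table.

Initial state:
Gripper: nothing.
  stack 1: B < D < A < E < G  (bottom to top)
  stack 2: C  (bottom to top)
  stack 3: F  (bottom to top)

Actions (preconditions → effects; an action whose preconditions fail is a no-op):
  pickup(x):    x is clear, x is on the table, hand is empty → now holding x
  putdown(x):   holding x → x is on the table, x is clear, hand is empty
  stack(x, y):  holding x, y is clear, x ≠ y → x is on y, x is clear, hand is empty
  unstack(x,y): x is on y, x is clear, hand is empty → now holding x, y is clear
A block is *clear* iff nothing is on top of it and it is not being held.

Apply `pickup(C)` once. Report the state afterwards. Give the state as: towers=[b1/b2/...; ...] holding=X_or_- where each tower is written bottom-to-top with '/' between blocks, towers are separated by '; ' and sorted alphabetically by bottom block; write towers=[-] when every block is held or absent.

before: towers=[B/D/A/E/G; C; F] holding=-
pre[pickup(C)]: clear(C) yes, ontable(C) yes, handempty yes
all met → apply pickup(C)
after:  towers=[B/D/A/E/G; F] holding=C

towers=[B/D/A/E/G; F] holding=C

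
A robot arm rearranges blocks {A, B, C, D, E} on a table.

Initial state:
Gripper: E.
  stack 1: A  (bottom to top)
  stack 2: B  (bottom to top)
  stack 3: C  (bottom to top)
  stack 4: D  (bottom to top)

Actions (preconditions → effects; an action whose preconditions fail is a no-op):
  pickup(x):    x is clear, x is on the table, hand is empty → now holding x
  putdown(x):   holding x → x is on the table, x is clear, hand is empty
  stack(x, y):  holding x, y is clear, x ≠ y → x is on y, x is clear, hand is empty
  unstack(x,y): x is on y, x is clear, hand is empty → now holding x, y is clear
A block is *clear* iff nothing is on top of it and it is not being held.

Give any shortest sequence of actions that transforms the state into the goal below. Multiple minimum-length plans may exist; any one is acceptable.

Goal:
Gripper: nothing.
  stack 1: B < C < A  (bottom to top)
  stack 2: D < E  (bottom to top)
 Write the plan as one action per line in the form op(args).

step 1 (stack(E, D)): towers=[A; B; C; D/E] holding=-
step 2 (pickup(C)): towers=[A; B; D/E] holding=C
step 3 (stack(C, B)): towers=[A; B/C; D/E] holding=-
step 4 (pickup(A)): towers=[B/C; D/E] holding=A
step 5 (stack(A, C)): towers=[B/C/A; D/E] holding=-
goal check: towers=[B/C/A; D/E] holding=- — reached (length 5, optimal by BFS)

stack(E, D)
pickup(C)
stack(C, B)
pickup(A)
stack(A, C)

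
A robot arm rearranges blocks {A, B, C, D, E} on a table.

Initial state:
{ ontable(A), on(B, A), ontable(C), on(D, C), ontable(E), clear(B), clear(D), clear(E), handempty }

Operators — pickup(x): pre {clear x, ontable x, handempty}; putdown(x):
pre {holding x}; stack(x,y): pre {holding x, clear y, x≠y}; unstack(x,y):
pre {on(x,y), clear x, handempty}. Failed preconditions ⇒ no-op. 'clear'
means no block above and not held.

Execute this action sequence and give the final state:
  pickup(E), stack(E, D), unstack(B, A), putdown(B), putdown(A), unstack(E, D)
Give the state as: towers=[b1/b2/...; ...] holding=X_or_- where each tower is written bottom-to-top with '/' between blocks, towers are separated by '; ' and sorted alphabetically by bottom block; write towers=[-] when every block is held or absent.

step 1 (pickup(E)): towers=[A/B; C/D] holding=E
step 2 (stack(E, D)): towers=[A/B; C/D/E] holding=-
step 3 (unstack(B, A)): towers=[A; C/D/E] holding=B
step 4 (putdown(B)): towers=[A; B; C/D/E] holding=-
step 5 (putdown(A)) [no-op]: towers=[A; B; C/D/E] holding=-
step 6 (unstack(E, D)): towers=[A; B; C/D] holding=E

towers=[A; B; C/D] holding=E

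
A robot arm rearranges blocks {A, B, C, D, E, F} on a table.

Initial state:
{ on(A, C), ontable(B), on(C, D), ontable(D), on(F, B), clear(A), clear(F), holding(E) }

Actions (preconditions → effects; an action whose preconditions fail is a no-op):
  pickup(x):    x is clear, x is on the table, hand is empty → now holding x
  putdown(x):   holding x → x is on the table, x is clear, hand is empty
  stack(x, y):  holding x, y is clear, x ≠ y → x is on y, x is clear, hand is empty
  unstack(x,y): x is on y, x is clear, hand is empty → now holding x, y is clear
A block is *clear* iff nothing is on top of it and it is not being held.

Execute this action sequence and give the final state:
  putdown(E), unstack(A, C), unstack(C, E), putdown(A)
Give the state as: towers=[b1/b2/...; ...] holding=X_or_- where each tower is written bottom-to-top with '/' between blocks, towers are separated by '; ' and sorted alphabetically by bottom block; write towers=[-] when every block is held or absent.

towers=[A; B/F; D/C; E] holding=-

step 1 (putdown(E)): towers=[B/F; D/C/A; E] holding=-
step 2 (unstack(A, C)): towers=[B/F; D/C; E] holding=A
step 3 (unstack(C, E)) [no-op]: towers=[B/F; D/C; E] holding=A
step 4 (putdown(A)): towers=[A; B/F; D/C; E] holding=-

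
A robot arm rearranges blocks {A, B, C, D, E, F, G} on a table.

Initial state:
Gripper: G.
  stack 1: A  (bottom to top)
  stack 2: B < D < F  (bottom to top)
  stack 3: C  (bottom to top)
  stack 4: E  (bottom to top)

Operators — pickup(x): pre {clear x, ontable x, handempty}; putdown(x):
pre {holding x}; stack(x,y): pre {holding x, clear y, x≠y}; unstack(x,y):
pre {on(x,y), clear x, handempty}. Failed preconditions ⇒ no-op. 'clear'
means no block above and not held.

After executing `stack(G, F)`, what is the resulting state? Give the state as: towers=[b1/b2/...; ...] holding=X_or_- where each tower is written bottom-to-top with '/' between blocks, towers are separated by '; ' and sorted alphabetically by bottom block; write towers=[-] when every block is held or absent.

towers=[A; B/D/F/G; C; E] holding=-

before: towers=[A; B/D/F; C; E] holding=G
pre[stack(G, F)]: holding(G) ✓, clear(F) ✓, G≠F ✓
all met → apply stack(G, F)
after:  towers=[A; B/D/F/G; C; E] holding=-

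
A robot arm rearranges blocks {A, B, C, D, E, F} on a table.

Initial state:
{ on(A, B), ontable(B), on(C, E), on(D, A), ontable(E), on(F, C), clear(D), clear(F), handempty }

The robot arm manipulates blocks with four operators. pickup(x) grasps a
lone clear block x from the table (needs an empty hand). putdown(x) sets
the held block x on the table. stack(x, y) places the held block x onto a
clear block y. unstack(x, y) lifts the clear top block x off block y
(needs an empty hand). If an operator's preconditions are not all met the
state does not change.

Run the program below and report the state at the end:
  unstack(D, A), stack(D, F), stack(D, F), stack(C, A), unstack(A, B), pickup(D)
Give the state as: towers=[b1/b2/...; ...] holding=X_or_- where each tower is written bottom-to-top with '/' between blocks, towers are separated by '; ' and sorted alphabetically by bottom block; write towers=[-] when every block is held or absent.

towers=[B; E/C/F/D] holding=A

step 1 (unstack(D, A)): towers=[B/A; E/C/F] holding=D
step 2 (stack(D, F)): towers=[B/A; E/C/F/D] holding=-
step 3 (stack(D, F)) [no-op]: towers=[B/A; E/C/F/D] holding=-
step 4 (stack(C, A)) [no-op]: towers=[B/A; E/C/F/D] holding=-
step 5 (unstack(A, B)): towers=[B; E/C/F/D] holding=A
step 6 (pickup(D)) [no-op]: towers=[B; E/C/F/D] holding=A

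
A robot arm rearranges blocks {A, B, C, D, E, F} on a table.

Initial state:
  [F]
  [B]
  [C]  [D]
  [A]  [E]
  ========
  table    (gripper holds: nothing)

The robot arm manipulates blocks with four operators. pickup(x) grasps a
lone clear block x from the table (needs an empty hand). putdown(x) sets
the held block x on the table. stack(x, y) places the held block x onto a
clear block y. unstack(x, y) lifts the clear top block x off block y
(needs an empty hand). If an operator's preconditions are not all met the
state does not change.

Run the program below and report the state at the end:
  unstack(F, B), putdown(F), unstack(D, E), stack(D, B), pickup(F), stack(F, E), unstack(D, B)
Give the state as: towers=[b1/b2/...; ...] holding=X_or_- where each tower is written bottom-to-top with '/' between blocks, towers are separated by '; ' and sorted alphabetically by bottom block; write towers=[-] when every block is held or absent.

step 1 (unstack(F, B)): towers=[A/C/B; E/D] holding=F
step 2 (putdown(F)): towers=[A/C/B; E/D; F] holding=-
step 3 (unstack(D, E)): towers=[A/C/B; E; F] holding=D
step 4 (stack(D, B)): towers=[A/C/B/D; E; F] holding=-
step 5 (pickup(F)): towers=[A/C/B/D; E] holding=F
step 6 (stack(F, E)): towers=[A/C/B/D; E/F] holding=-
step 7 (unstack(D, B)): towers=[A/C/B; E/F] holding=D

towers=[A/C/B; E/F] holding=D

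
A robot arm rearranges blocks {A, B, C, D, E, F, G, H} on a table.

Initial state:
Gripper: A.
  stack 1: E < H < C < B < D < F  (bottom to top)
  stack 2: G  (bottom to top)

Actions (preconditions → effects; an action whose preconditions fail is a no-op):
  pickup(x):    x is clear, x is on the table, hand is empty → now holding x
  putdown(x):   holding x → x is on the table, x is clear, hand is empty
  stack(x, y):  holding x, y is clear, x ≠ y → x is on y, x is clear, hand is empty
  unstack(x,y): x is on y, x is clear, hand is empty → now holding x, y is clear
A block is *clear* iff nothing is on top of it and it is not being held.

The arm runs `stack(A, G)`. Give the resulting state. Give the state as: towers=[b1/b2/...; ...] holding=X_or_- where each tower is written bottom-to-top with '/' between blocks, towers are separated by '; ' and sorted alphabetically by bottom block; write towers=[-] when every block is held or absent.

before: towers=[E/H/C/B/D/F; G] holding=A
pre[stack(A, G)]: holding(A) ✓, clear(G) ✓, A≠G ✓
all met → apply stack(A, G)
after:  towers=[E/H/C/B/D/F; G/A] holding=-

towers=[E/H/C/B/D/F; G/A] holding=-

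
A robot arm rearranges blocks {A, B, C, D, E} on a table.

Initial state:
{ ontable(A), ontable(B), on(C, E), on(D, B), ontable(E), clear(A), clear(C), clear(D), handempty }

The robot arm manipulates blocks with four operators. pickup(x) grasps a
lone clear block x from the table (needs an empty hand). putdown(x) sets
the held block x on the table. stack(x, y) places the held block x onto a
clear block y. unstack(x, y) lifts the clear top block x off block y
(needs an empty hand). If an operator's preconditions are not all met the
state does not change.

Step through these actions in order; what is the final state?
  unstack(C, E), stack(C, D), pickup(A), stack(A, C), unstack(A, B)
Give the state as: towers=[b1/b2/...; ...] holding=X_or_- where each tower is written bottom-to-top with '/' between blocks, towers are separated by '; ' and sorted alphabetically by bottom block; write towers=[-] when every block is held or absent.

towers=[B/D/C/A; E] holding=-

step 1 (unstack(C, E)): towers=[A; B/D; E] holding=C
step 2 (stack(C, D)): towers=[A; B/D/C; E] holding=-
step 3 (pickup(A)): towers=[B/D/C; E] holding=A
step 4 (stack(A, C)): towers=[B/D/C/A; E] holding=-
step 5 (unstack(A, B)) [no-op]: towers=[B/D/C/A; E] holding=-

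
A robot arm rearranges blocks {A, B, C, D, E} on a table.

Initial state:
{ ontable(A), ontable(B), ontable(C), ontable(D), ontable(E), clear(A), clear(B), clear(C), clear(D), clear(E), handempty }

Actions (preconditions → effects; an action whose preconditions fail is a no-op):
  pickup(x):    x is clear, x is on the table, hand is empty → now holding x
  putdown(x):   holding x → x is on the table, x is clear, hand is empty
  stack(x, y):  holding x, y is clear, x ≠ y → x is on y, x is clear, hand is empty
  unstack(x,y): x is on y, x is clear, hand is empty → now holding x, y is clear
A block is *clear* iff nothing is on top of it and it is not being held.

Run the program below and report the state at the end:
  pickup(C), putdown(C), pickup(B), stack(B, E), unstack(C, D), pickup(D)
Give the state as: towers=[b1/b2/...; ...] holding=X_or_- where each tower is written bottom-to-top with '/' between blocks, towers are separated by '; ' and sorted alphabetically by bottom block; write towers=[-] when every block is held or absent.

step 1 (pickup(C)): towers=[A; B; D; E] holding=C
step 2 (putdown(C)): towers=[A; B; C; D; E] holding=-
step 3 (pickup(B)): towers=[A; C; D; E] holding=B
step 4 (stack(B, E)): towers=[A; C; D; E/B] holding=-
step 5 (unstack(C, D)) [no-op]: towers=[A; C; D; E/B] holding=-
step 6 (pickup(D)): towers=[A; C; E/B] holding=D

towers=[A; C; E/B] holding=D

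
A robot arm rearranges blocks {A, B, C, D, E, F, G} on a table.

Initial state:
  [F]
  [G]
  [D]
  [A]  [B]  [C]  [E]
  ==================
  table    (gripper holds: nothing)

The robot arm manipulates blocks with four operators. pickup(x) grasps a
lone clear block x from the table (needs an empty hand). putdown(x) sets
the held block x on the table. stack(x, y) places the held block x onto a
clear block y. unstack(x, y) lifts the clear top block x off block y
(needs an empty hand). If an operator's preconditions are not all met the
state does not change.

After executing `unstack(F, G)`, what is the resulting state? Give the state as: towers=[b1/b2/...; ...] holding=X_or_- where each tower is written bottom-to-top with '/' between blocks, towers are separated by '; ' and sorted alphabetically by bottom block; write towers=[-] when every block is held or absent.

before: towers=[A/D/G/F; B; C; E] holding=-
pre[unstack(F, G)]: on(F,G) ✓, clear(F) ✓, handempty ✓
all met → apply unstack(F, G)
after:  towers=[A/D/G; B; C; E] holding=F

towers=[A/D/G; B; C; E] holding=F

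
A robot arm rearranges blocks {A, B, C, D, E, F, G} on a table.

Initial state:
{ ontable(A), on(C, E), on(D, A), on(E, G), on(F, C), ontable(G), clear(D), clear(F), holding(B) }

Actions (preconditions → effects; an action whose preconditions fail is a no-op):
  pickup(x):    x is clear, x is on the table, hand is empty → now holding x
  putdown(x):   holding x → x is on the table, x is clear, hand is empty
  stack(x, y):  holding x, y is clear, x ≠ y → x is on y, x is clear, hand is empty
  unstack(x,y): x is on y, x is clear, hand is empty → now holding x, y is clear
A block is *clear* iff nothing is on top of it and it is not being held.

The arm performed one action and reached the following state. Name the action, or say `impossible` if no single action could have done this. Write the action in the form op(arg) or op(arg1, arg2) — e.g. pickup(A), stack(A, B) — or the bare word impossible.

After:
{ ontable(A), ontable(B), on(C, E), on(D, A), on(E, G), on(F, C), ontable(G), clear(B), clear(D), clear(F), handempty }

target: towers=[A/D; B; G/E/C/F] holding=-
        putdown(B) → towers=[A/D; B; G/E/C/F] holding=-  ← match
       stack(B, F) → towers=[A/D; G/E/C/F/B] holding=-
       stack(B, D) → towers=[A/D/B; G/E/C/F] holding=-

putdown(B)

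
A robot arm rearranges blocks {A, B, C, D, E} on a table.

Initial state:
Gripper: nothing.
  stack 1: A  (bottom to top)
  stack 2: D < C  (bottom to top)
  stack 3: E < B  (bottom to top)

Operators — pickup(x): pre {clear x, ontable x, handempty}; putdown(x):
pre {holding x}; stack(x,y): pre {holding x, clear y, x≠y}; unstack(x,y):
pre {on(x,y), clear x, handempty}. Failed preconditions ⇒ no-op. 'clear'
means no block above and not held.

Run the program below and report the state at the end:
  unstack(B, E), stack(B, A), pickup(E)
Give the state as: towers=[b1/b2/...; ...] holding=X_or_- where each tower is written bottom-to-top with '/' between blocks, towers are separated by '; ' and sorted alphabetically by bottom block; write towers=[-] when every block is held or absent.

towers=[A/B; D/C] holding=E

step 1 (unstack(B, E)): towers=[A; D/C; E] holding=B
step 2 (stack(B, A)): towers=[A/B; D/C; E] holding=-
step 3 (pickup(E)): towers=[A/B; D/C] holding=E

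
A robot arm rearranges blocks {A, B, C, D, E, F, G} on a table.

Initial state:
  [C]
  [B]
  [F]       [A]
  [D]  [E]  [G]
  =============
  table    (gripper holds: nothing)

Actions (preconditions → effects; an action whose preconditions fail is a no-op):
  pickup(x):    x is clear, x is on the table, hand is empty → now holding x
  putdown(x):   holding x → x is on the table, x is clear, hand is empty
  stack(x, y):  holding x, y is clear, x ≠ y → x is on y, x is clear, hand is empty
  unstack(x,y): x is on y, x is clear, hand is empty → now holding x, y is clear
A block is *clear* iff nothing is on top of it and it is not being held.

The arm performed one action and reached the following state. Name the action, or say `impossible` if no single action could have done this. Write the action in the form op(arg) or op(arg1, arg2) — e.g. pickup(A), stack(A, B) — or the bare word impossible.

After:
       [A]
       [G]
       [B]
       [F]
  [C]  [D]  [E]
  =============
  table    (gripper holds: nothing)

impossible

target: towers=[C; D/F/B/G/A; E] holding=-
     unstack(A, G) → towers=[D/F/B/C; E; G] holding=A
         pickup(E) → towers=[D/F/B/C; G/A] holding=E
     unstack(C, B) → towers=[D/F/B; E; G/A] holding=C
none of the 3 applicable actions match → impossible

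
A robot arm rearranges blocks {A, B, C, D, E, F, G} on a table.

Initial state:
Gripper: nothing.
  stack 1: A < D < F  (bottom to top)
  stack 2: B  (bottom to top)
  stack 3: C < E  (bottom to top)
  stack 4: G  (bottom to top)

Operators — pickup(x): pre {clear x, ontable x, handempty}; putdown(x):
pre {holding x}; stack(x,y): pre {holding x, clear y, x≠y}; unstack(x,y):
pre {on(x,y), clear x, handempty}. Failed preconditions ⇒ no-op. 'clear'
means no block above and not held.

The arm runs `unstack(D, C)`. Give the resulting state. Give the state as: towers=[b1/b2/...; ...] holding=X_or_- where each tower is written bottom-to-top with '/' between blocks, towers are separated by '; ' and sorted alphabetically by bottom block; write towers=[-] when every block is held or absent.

towers=[A/D/F; B; C/E; G] holding=-

before: towers=[A/D/F; B; C/E; G] holding=-
pre[unstack(D, C)]: on(D,C) ✗, clear(D) ✗, handempty ✓
on(D,C), clear(D) unmet → unstack(D, C) is a no-op
after:  towers=[A/D/F; B; C/E; G] holding=-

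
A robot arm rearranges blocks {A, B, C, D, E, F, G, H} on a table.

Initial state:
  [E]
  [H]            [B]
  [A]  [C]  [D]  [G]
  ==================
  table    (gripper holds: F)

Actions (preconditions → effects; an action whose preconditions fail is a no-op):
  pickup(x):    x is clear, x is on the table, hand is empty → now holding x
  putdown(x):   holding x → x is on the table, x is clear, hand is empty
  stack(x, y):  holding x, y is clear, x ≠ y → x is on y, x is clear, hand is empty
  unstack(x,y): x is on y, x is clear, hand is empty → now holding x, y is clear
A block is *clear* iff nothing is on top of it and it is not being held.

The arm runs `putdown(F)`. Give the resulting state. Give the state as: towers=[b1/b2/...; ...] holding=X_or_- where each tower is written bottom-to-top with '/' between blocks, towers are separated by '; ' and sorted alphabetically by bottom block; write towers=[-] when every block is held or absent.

towers=[A/H/E; C; D; F; G/B] holding=-

before: towers=[A/H/E; C; D; G/B] holding=F
pre[putdown(F)]: holding(F) yes
all met → apply putdown(F)
after:  towers=[A/H/E; C; D; F; G/B] holding=-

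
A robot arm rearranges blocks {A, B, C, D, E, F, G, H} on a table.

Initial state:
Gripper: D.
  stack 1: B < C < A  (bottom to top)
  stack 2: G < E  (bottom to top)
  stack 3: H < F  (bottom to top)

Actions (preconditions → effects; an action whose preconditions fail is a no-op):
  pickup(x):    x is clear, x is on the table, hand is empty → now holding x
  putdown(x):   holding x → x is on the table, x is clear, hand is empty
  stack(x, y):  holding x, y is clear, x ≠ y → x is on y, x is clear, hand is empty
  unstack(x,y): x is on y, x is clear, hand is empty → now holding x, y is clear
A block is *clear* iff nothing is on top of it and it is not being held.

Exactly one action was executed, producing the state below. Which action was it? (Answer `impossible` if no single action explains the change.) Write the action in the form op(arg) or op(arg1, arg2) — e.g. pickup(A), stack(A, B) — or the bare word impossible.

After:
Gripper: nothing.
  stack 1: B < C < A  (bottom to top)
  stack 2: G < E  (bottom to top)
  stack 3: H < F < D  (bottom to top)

stack(D, F)

target: towers=[B/C/A; G/E; H/F/D] holding=-
        putdown(D) → towers=[B/C/A; D; G/E; H/F] holding=-
       stack(D, A) → towers=[B/C/A/D; G/E; H/F] holding=-
       stack(D, E) → towers=[B/C/A; G/E/D; H/F] holding=-
       stack(D, F) → towers=[B/C/A; G/E; H/F/D] holding=-  ← match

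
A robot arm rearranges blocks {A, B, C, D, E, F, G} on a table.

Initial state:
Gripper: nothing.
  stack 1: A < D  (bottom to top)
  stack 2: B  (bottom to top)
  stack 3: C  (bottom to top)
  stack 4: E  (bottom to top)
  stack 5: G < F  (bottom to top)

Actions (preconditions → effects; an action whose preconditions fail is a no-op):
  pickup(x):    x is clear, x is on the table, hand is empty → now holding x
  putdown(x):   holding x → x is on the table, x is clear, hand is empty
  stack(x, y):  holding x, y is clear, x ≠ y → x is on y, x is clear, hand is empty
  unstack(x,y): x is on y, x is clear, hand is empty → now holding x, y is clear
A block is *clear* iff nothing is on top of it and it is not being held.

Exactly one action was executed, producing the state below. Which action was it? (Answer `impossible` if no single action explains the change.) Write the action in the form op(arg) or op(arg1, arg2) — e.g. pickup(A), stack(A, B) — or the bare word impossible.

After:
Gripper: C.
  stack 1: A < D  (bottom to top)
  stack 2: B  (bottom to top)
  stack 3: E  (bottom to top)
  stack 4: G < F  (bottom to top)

pickup(C)

target: towers=[A/D; B; E; G/F] holding=C
         pickup(B) → towers=[A/D; C; E; G/F] holding=B
     unstack(F, G) → towers=[A/D; B; C; E; G] holding=F
     unstack(D, A) → towers=[A; B; C; E; G/F] holding=D
         pickup(E) → towers=[A/D; B; C; G/F] holding=E
         pickup(C) → towers=[A/D; B; E; G/F] holding=C  ← match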